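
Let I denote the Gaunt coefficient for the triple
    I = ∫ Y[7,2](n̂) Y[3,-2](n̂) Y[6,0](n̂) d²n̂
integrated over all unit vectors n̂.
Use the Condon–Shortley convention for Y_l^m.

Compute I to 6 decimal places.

-0.086087

Checks pass: Σm=0; 16 even; l₃=6∈[4,10].
(2·7+1)(2·3+1)(2·6+1) = 1365
Δ: 4! 10! 2! / 17! → 1/2042040
sum: t=1:−1/207360 t=2:+1/57600 t=3:−1/207360 = 1/129600
3j²(7 3 6; 0 0 0) = Δ·Π!·Σ² = 168/12155  (sign +1)
sum: t=0:+1/345600 t=1:−1/207360 = -1/518400
3j²(7 3 6; 2 -2 0) = Δ·Π!·Σ² = 12/2431  (sign -1)
combine: 4πI² = 1365·168/12155·12/2431 = 42336/454597
take √, sign -1: I = -0.08608683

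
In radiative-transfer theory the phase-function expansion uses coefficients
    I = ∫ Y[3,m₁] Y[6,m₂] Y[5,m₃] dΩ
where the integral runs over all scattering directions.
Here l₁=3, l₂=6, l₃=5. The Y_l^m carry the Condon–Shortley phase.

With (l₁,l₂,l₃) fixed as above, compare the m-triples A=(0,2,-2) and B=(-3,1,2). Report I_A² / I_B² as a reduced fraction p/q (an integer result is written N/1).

Shared (l₁,l₂,l₃)=(3,6,5): N and (l;000)² cancel in I_A²/I_B².
A: Δ = 4!·2!·8!/15! = 1/675675; Racah Σ t=1..3: t=1:−1/60480 t=2:+1/5760 t=3:−1/8640 = 1/24192; ⇒ 3j(3 6 5; 0 2 -2)² = 8/3003, sgn -1
B: Δ = 4!·2!·8!/15! = 1/675675; Racah Σ t=4..4: t=4:+1/34560 = 1/34560; ⇒ 3j(3 6 5; -3 1 2)² = 7/429, sgn -1
I_A²/I_B² = (8/3003)/(7/429) = 8/49

8/49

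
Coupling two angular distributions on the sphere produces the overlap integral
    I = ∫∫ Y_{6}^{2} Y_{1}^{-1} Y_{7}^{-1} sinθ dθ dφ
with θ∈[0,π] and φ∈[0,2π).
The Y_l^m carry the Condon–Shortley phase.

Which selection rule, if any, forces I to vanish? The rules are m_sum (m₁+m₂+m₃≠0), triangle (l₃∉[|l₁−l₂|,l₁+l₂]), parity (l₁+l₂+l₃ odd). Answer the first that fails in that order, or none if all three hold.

m₁+m₂+m₃ = 2 − 1 − 1 = 0  ✓
triangle: |6−1|=5 ≤ l₃=7 ≤ 6+1=7  ✓
parity: l₁+l₂+l₃ = 14 is even  ✓

none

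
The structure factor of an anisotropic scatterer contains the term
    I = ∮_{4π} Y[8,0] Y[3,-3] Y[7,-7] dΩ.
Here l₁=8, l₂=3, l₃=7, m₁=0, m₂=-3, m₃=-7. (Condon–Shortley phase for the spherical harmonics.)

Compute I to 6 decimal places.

0 − 3 − 7 = -10 ≠ 0: azimuthal integral kills it; I = 0

0.000000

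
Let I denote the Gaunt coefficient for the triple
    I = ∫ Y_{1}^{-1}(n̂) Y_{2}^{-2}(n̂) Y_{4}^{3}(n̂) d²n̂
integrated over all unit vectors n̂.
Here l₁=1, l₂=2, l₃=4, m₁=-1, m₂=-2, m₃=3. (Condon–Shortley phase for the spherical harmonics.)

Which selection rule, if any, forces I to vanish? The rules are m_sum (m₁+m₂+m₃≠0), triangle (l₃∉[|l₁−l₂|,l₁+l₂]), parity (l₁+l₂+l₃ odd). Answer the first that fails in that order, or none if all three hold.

azimuthal sum: -1 − 2 + 3 = 0  ✓
1 ≤ 4 ≤ 3 (triangle on l)  ✗
L = 1 + 2 + 4 = 7 (odd)

triangle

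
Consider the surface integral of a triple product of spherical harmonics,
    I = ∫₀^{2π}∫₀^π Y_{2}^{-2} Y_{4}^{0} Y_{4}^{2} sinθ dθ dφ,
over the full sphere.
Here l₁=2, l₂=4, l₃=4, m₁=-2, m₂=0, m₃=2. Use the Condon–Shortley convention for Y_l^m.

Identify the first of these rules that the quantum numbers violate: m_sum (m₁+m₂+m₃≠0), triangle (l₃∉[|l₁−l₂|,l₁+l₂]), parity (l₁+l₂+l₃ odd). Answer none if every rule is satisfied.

azimuthal sum: -2 + 0 + 2 = 0  ✓
2 ≤ 4 ≤ 6 (triangle on l)  ✓
L = 2 + 4 + 4 = 10 (even)  ✓

none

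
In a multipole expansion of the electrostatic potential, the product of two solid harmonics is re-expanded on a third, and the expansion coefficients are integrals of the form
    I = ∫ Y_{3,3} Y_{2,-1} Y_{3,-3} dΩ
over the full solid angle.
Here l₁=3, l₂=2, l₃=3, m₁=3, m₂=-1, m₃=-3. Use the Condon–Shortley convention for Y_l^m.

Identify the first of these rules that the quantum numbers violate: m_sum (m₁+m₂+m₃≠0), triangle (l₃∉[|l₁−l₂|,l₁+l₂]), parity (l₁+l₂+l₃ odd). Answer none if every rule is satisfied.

Σmᵢ = -1  ✗
l₃∈[|l₁−l₂|,l₁+l₂]=[1,5], have l₃=3
Σlᵢ = 8 ⇒ even

m_sum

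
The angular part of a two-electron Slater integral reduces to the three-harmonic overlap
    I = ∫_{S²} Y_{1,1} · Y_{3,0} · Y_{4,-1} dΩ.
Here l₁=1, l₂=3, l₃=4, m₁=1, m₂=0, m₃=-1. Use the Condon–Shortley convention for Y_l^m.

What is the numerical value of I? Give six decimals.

Checks pass: Σm=0; 8 even; l₃=4∈[2,4].
(2·1+1)(2·3+1)(2·4+1) = 189
Δ: 0! 2! 6! / 9! → 1/252
sum: t=0:+1/36 = 1/36
3j²(1 3 4; 0 0 0) = Δ·Π!·Σ² = 4/63  (sign +1)
sum: t=0:+1/72 = 1/72
3j²(1 3 4; 1 0 -1) = Δ·Π!·Σ² = 5/126  (sign -1)
combine: 4πI² = 189·4/63·5/126 = 10/21
take √, sign -1: I = -0.19466390

-0.194664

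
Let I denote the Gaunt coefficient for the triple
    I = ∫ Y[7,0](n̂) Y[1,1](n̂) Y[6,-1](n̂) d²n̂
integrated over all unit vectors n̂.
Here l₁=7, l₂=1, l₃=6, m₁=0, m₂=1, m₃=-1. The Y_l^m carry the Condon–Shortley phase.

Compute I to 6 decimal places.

0.160342

Rules hold: Σm=0, L=14 even, 6≤6≤8.
N = 15·3·13 = 585
Δ = 2!·12!·0!/15! = 1/1365
Racah Σ t=1..1: t=1:−1/518400 = -1/518400
⇒ 3j(7 1 6; 0 0 0)² = 7/195, sgn -1
Racah Σ t=2..2: t=2:+1/1209600 = 1/1209600
⇒ 3j(7 1 6; 0 1 -1)² = 1/65, sgn -1
4πI² = N·(3j₀)²·(3jₘ)² = 21/65
I = +1·√(0.323077/4π) = 0.16034227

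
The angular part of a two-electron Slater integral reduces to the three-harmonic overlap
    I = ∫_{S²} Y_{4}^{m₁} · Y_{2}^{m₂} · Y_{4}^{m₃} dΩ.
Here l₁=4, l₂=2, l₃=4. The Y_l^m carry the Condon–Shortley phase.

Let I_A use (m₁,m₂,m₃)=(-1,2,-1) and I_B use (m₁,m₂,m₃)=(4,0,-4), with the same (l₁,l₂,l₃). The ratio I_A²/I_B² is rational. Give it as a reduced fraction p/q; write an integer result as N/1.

75/98

Shared (l₁,l₂,l₃)=(4,2,4): N and (l;000)² cancel in I_A²/I_B².
A: Δ = 2!·6!·2!/11! = 1/13860; Racah Σ t=2..2: t=2:+1/144 = 1/144; ⇒ 3j(4 2 4; -1 2 -1)² = 10/231, sgn -1
B: Δ = 2!·6!·2!/11! = 1/13860; Racah Σ t=0..0: t=0:+1/2880 = 1/2880; ⇒ 3j(4 2 4; 4 0 -4)² = 28/495, sgn +1
I_A²/I_B² = (10/231)/(28/495) = 75/98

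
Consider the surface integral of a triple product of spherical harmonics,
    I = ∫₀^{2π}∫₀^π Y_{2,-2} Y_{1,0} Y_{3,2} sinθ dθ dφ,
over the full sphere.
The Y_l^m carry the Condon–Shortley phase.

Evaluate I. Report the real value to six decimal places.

Checks pass: Σm=0; 6 even; l₃=3∈[1,3].
(2·2+1)(2·1+1)(2·3+1) = 105
Δ: 0! 4! 2! / 7! → 1/105
sum: t=0:+1/4 = 1/4
3j²(2 1 3; 0 0 0) = Δ·Π!·Σ² = 3/35  (sign -1)
sum: t=0:+1/24 = 1/24
3j²(2 1 3; -2 0 2) = Δ·Π!·Σ² = 1/21  (sign -1)
combine: 4πI² = 105·3/35·1/21 = 3/7
take √, sign +1: I = 0.18467439

0.184674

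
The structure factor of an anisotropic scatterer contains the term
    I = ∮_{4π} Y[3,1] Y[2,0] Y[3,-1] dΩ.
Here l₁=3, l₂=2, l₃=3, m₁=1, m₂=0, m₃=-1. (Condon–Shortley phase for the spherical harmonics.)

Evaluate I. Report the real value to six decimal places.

-0.126157

m-sum 0 ✓  L=8 even ✓  1≤3≤5 ✓
Π(2lᵢ+1) = 7×5×7 = 245
triangle coeff Δ(3,2,3) = 1/3780
Σ_t [0,2]: t=0:+1/24 t=1:−1/4 t=2:+1/24 = -1/6
(3j)²=4/105 [(3 2 3; 0 0 0)], sign=+1
Σ_t [0,2]: t=0:+1/16 t=1:−1/6 t=2:+1/96 = -3/32
(3j)²=3/140 [(3 2 3; 1 0 -1)], sign=-1
⇒ 4πI² = 1/5
I = (-1)√(1/5/(4π)) = -0.12615663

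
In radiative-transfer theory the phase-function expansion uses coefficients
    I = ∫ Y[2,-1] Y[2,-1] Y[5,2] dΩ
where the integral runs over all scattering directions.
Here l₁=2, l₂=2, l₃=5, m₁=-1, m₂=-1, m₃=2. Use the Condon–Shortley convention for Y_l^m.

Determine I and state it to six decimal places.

|2−2|≤5≤2+2 violated ⇒ I = 0

0.000000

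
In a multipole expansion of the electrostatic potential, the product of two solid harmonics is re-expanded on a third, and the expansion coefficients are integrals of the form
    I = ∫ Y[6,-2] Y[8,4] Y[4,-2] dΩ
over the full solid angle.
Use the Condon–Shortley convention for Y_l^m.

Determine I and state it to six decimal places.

0.115788

m-sum 0 ✓  L=18 even ✓  2≤4≤14 ✓
Π(2lᵢ+1) = 13×17×9 = 1989
triangle coeff Δ(6,8,4) = 1/23279256
Σ_t [4,6]: t=4:+1/1658880 t=5:−1/518400 t=6:+1/1658880 = -1/1382400
(3j)²=504/46189 [(6 8 4; 0 0 0)], sign=-1
Σ_t [6,8]: t=6:+1/24883200 t=7:−1/3628800 t=8:+1/7741440 = -37/348364800
(3j)²=1369/176358 [(6 8 4; -2 4 -2)], sign=-1
⇒ 4πI² = 147852/877591
I = (+1)√(147852/877591/(4π)) = 0.11578774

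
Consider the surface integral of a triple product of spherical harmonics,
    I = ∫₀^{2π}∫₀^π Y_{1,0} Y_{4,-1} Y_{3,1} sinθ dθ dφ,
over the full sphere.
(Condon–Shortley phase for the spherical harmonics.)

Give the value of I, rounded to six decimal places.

m-sum 0 ✓  L=8 even ✓  3≤3≤5 ✓
Π(2lᵢ+1) = 3×9×7 = 189
triangle coeff Δ(1,4,3) = 1/252
Σ_t [1,1]: t=1:−1/36 = -1/36
(3j)²=4/63 [(1 4 3; 0 0 0)], sign=+1
Σ_t [1,1]: t=1:−1/48 = -1/48
(3j)²=5/84 [(1 4 3; 0 -1 1)], sign=-1
⇒ 4πI² = 5/7
I = (-1)√(5/7/(4π)) = -0.23841361

-0.238414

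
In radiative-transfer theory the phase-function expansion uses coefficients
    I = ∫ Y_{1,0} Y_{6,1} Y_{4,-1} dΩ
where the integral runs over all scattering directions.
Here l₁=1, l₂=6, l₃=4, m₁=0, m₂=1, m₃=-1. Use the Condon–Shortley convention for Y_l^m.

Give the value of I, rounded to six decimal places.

0.000000

|1−6|≤4≤1+6 violated ⇒ I = 0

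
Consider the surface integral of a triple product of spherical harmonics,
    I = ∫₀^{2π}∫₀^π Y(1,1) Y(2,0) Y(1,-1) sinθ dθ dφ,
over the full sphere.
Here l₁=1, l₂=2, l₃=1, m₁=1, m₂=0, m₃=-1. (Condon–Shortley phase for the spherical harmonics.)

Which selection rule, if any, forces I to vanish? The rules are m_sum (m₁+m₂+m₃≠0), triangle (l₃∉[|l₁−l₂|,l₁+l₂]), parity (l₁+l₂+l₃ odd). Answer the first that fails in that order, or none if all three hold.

none

Σmᵢ = 0  ✓
l₃∈[|l₁−l₂|,l₁+l₂]=[1,3], have l₃=1  ✓
Σlᵢ = 4 ⇒ even  ✓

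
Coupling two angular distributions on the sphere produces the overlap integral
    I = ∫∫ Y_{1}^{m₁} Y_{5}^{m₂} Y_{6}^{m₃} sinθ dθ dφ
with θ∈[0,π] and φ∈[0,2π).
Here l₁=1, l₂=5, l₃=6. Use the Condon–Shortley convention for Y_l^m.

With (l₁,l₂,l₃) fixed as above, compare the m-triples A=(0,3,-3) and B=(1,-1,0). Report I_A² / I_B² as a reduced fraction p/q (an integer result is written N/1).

9/5

Shared (l₁,l₂,l₃)=(1,5,6): N and (l;000)² cancel in I_A²/I_B².
A: Δ = 0!·2!·10!/13! = 1/858; Racah Σ t=0..0: t=0:+1/80640 = 1/80640; ⇒ 3j(1 5 6; 0 3 -3)² = 9/286, sgn -1
B: Δ = 0!·2!·10!/13! = 1/858; Racah Σ t=0..0: t=0:+1/34560 = 1/34560; ⇒ 3j(1 5 6; 1 -1 0)² = 5/286, sgn +1
I_A²/I_B² = (9/286)/(5/286) = 9/5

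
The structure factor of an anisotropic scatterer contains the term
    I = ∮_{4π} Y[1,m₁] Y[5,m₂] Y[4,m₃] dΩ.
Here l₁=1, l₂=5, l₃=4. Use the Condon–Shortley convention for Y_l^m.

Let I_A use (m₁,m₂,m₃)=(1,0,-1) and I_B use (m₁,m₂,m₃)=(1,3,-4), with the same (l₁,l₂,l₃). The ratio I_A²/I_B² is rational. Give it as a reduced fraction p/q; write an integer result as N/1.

10/1

l's match ⇒ only the (l;m) 3-j factors differ between A and B.
A: triangle coeff Δ(1,5,4) = 1/495; Σ_t [0,0]: t=0:+1/1440 = 1/1440; (3j)²=2/99 [(1 5 4; 1 0 -1)], sign=-1
B: triangle coeff Δ(1,5,4) = 1/495; Σ_t [0,0]: t=0:+1/80640 = 1/80640; (3j)²=1/495 [(1 5 4; 1 3 -4)], sign=+1
I_A²/I_B² = (2/99)/(1/495) = 10/1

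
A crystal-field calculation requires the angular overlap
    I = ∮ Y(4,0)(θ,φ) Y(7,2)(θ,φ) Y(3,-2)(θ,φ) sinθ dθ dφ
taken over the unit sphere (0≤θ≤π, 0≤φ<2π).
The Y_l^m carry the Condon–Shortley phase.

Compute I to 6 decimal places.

0.169123

Checks pass: Σm=0; 14 even; l₃=3∈[3,11].
(2·4+1)(2·7+1)(2·3+1) = 945
Δ: 8! 0! 6! / 15! → 1/45045
sum: t=4:+1/20736 = 1/20736
3j²(4 7 3; 0 0 0) = Δ·Π!·Σ² = 35/1287  (sign -1)
sum: t=4:+1/69120 = 1/69120
3j²(4 7 3; 0 2 -2) = Δ·Π!·Σ² = 2/143  (sign -1)
combine: 4πI² = 945·35/1287·2/143 = 7350/20449
take √, sign +1: I = 0.16912301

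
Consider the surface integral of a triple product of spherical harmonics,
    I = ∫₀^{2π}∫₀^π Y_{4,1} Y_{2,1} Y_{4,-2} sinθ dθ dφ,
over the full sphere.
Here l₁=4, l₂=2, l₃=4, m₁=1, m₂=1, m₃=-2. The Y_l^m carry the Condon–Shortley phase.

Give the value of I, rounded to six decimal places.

Checks pass: Σm=0; 10 even; l₃=4∈[2,6].
(2·4+1)(2·2+1)(2·4+1) = 405
Δ: 2! 6! 2! / 11! → 1/13860
sum: t=0:+1/192 t=1:−1/36 t=2:+1/192 = -5/288
3j²(4 2 4; 0 0 0) = Δ·Π!·Σ² = 20/693  (sign -1)
sum: t=1:−1/96 t=2:+1/240 = -1/160
3j²(4 2 4; 1 1 -2) = Δ·Π!·Σ² = 27/1540  (sign -1)
combine: 4πI² = 405·20/693·27/1540 = 1215/5929
take √, sign +1: I = 0.12770047

0.127700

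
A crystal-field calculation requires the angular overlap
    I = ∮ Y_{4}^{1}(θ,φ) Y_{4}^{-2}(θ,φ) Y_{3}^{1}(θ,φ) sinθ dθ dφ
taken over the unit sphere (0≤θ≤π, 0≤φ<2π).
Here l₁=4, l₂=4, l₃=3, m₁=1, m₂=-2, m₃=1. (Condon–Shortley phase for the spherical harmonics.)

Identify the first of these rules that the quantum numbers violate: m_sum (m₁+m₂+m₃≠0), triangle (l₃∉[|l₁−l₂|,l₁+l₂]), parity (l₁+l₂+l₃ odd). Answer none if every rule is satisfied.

m₁+m₂+m₃ = 1 − 2 + 1 = 0  ✓
triangle: |4−4|=0 ≤ l₃=3 ≤ 4+4=8  ✓
parity: l₁+l₂+l₃ = 11 is odd  ✗

parity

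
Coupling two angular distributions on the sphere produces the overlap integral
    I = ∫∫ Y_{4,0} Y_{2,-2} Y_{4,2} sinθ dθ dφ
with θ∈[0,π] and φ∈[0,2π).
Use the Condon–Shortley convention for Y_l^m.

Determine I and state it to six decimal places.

Rules hold: Σm=0, L=10 even, 2≤4≤6.
N = 9·5·9 = 405
Δ = 2!·6!·2!/11! = 1/13860
Racah Σ t=0..2: t=0:+1/192 t=1:−1/36 t=2:+1/192 = -5/288
⇒ 3j(4 2 4; 0 0 0)² = 20/693, sgn -1
Racah Σ t=0..0: t=0:+1/192 = 1/192
⇒ 3j(4 2 4; 0 -2 2)² = 3/77, sgn +1
4πI² = N·(3j₀)²·(3jₘ)² = 2700/5929
I = -1·√(0.455389/4π) = -0.19036462

-0.190365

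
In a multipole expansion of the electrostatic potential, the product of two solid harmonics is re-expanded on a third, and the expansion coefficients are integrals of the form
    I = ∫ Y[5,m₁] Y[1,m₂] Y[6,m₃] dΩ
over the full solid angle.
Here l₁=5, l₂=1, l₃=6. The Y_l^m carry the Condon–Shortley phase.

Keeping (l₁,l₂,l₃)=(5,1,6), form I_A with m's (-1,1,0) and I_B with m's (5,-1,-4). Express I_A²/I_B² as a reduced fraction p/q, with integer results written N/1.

15/1

Shared (l₁,l₂,l₃)=(5,1,6): N and (l;000)² cancel in I_A²/I_B².
A: Δ = 0!·10!·2!/13! = 1/858; Racah Σ t=0..0: t=0:+1/34560 = 1/34560; ⇒ 3j(5 1 6; -1 1 0)² = 5/286, sgn +1
B: Δ = 0!·10!·2!/13! = 1/858; Racah Σ t=0..0: t=0:+1/7257600 = 1/7257600; ⇒ 3j(5 1 6; 5 -1 -4)² = 1/858, sgn +1
I_A²/I_B² = (5/286)/(1/858) = 15/1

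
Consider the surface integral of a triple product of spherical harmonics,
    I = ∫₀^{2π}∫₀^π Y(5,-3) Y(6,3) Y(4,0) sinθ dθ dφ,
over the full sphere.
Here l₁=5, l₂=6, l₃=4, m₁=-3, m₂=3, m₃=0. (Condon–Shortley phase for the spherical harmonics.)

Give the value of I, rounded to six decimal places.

Σlᵢ=15 odd — θ-integrand is odd under cosθ→−cosθ; I=0

0.000000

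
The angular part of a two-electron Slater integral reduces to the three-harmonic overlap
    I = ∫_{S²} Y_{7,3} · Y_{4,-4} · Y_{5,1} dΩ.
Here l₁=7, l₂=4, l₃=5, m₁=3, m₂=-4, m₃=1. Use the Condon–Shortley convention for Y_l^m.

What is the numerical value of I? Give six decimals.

0.147559

Checks pass: Σm=0; 16 even; l₃=5∈[3,11].
(2·7+1)(2·4+1)(2·5+1) = 1485
Δ: 6! 8! 2! / 17! → 1/6126120
sum: t=2:+1/69120 t=3:−1/20736 t=4:+1/69120 = -1/51840
3j²(7 4 5; 0 0 0) = Δ·Π!·Σ² = 280/21879  (sign +1)
sum: t=0:+1/829440 = 1/829440
3j²(7 4 5; 3 -4 1) = Δ·Π!·Σ² = 35/2431  (sign +1)
combine: 4πI² = 1485·280/21879·35/2431 = 147000/537251
take √, sign +1: I = 0.14755880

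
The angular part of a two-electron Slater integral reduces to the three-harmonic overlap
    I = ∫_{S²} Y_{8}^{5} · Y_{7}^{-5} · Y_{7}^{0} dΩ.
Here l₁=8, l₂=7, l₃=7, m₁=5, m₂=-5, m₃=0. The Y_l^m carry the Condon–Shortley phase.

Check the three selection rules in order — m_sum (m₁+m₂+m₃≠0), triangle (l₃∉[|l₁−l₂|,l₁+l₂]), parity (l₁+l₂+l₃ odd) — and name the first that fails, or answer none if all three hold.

Σmᵢ = 0  ✓
l₃∈[|l₁−l₂|,l₁+l₂]=[1,15], have l₃=7  ✓
Σlᵢ = 22 ⇒ even  ✓

none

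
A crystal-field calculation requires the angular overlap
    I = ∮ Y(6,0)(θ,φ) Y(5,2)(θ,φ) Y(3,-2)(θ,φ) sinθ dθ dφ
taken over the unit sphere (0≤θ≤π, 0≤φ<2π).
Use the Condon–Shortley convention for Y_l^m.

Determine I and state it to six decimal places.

Rules hold: Σm=0, L=14 even, 1≤3≤11.
N = 13·11·7 = 1001
Δ = 8!·4!·2!/15! = 1/675675
Racah Σ t=3..5: t=3:−1/8640 t=4:+1/2304 t=5:−1/8640 = 7/34560
⇒ 3j(6 5 3; 0 0 0)² = 7/429, sgn -1
Racah Σ t=5..6: t=5:−1/8640 t=6:+1/34560 = -1/11520
⇒ 3j(6 5 3; 0 2 -2)² = 3/143, sgn +1
4πI² = N·(3j₀)²·(3jₘ)² = 49/143
I = -1·√(0.342657/4π) = -0.16512966

-0.165130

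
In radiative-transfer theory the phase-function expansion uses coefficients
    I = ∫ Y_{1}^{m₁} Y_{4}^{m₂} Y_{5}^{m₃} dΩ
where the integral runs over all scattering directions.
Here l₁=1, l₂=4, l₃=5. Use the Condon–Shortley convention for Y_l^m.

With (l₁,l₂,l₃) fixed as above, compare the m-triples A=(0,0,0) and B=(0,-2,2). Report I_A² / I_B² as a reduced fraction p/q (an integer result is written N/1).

Shared (l₁,l₂,l₃)=(1,4,5): N and (l;000)² cancel in I_A²/I_B².
A: Δ = 0!·2!·8!/11! = 1/495; Racah Σ t=0..0: t=0:+1/576 = 1/576; ⇒ 3j(1 4 5; 0 0 0)² = 5/99, sgn -1
B: Δ = 0!·2!·8!/11! = 1/495; Racah Σ t=0..0: t=0:+1/1440 = 1/1440; ⇒ 3j(1 4 5; 0 -2 2)² = 7/165, sgn -1
I_A²/I_B² = (5/99)/(7/165) = 25/21

25/21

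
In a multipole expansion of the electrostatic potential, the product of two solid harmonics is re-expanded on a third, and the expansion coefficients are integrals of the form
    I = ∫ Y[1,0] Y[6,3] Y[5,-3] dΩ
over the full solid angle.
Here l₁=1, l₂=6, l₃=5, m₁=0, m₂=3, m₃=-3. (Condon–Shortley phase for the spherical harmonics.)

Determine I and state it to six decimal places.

Checks pass: Σm=0; 12 even; l₃=5∈[5,7].
(2·1+1)(2·6+1)(2·5+1) = 429
Δ: 2! 0! 10! / 13! → 1/858
sum: t=1:−1/14400 = -1/14400
3j²(1 6 5; 0 0 0) = Δ·Π!·Σ² = 6/143  (sign +1)
sum: t=1:−1/80640 = -1/80640
3j²(1 6 5; 0 3 -3) = Δ·Π!·Σ² = 9/286  (sign -1)
combine: 4πI² = 429·6/143·9/286 = 81/143
take √, sign -1: I = -0.21230956

-0.212310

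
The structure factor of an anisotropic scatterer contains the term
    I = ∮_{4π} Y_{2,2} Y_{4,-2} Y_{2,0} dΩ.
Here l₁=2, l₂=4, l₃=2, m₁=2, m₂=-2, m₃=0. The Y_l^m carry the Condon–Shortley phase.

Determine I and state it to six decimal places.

0.156078

Rules hold: Σm=0, L=8 even, 2≤2≤6.
N = 5·9·5 = 225
Δ = 4!·0!·4!/9! = 1/630
Racah Σ t=2..2: t=2:+1/16 = 1/16
⇒ 3j(2 4 2; 0 0 0)² = 2/35, sgn +1
Racah Σ t=0..0: t=0:+1/96 = 1/96
⇒ 3j(2 4 2; 2 -2 0)² = 1/42, sgn +1
4πI² = N·(3j₀)²·(3jₘ)² = 15/49
I = +1·√(0.306122/4π) = 0.15607835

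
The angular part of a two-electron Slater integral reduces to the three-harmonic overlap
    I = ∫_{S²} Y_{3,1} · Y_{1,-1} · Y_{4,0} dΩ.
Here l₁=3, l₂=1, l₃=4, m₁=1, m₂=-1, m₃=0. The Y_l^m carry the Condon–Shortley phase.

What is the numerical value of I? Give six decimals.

m-sum 0 ✓  L=8 even ✓  2≤4≤4 ✓
Π(2lᵢ+1) = 7×3×9 = 189
triangle coeff Δ(3,1,4) = 1/252
Σ_t [0,0]: t=0:+1/36 = 1/36
(3j)²=4/63 [(3 1 4; 0 0 0)], sign=+1
Σ_t [0,0]: t=0:+1/96 = 1/96
(3j)²=1/42 [(3 1 4; 1 -1 0)], sign=+1
⇒ 4πI² = 2/7
I = (+1)√(2/7/(4π)) = 0.15078601

0.150786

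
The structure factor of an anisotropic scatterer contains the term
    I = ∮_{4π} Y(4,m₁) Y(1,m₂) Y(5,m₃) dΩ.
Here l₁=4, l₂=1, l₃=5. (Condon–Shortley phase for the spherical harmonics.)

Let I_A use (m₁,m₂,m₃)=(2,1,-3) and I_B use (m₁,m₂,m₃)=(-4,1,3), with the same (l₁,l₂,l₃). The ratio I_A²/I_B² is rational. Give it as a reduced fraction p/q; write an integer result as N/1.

Same 4,1,5: normalisation and zero-m 3j drop out of the ratio.
A: Δ: 0! 8! 2! / 11! → 1/495; sum: t=0:+1/2880 = 1/2880; 3j²(4 1 5; 2 1 -3) = Δ·Π!·Σ² = 28/495  (sign +1)
B: Δ: 0! 8! 2! / 11! → 1/495; sum: t=0:+1/80640 = 1/80640; 3j²(4 1 5; -4 1 3) = Δ·Π!·Σ² = 1/495  (sign +1)
I_A²/I_B² = (28/495)/(1/495) = 28/1

28/1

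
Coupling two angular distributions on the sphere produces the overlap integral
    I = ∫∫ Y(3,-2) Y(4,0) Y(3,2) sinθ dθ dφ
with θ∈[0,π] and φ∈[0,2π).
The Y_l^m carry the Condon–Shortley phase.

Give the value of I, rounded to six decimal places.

m-sum 0 ✓  L=10 even ✓  1≤3≤7 ✓
Π(2lᵢ+1) = 7×9×7 = 441
triangle coeff Δ(3,4,3) = 1/34650
Σ_t [1,3]: t=1:−1/72 t=2:+1/16 t=3:−1/72 = 5/144
(3j)²=2/77 [(3 4 3; 0 0 0)], sign=-1
Σ_t [3,4]: t=3:−1/72 t=4:+1/576 = -7/576
(3j)²=7/198 [(3 4 3; -2 0 2)], sign=+1
⇒ 4πI² = 49/121
I = (-1)√(49/121/(4π)) = -0.17951487

-0.179515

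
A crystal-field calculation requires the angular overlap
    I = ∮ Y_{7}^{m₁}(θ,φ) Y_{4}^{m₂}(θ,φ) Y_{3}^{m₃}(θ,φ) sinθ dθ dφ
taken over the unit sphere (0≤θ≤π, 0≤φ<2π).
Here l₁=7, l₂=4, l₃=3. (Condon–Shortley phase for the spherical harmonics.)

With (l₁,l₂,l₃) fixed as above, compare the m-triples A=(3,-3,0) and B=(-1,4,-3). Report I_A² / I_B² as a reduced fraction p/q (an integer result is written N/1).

480/1

Shared (l₁,l₂,l₃)=(7,4,3): N and (l;000)² cancel in I_A²/I_B².
A: Δ = 8!·6!·0!/15! = 1/45045; Racah Σ t=1..1: t=1:−1/181440 = -1/181440; ⇒ 3j(7 4 3; 3 -3 0)² = 32/3003, sgn +1
B: Δ = 8!·6!·0!/15! = 1/45045; Racah Σ t=8..8: t=8:+1/29030400 = 1/29030400; ⇒ 3j(7 4 3; -1 4 -3)² = 1/45045, sgn +1
I_A²/I_B² = (32/3003)/(1/45045) = 480/1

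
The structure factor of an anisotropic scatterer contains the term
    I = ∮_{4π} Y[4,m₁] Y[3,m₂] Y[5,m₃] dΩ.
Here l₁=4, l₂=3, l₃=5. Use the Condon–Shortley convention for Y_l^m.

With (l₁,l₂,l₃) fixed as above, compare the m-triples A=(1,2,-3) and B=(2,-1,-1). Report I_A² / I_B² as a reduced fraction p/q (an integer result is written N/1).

210/1849

Same 4,3,5: normalisation and zero-m 3j drop out of the ratio.
A: Δ: 2! 6! 4! / 13! → 1/180180; sum: t=1:−1/1152 t=2:+1/1440 = -1/5760; 3j²(4 3 5; 1 2 -3) = Δ·Π!·Σ² = 1/858  (sign -1)
B: Δ: 2! 6! 4! / 13! → 1/180180; sum: t=0:+1/384 t=1:−1/720 t=2:+1/34560 = 43/34560; 3j²(4 3 5; 2 -1 -1) = Δ·Π!·Σ² = 1849/180180  (sign +1)
I_A²/I_B² = (1/858)/(1849/180180) = 210/1849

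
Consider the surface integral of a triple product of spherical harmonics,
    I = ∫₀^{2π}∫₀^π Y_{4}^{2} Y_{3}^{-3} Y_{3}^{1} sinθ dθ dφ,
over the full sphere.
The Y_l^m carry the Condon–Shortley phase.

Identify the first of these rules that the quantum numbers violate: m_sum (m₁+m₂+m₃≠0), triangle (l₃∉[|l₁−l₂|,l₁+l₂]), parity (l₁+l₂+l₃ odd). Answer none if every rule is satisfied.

Σmᵢ = 0  ✓
l₃∈[|l₁−l₂|,l₁+l₂]=[1,7], have l₃=3  ✓
Σlᵢ = 10 ⇒ even  ✓

none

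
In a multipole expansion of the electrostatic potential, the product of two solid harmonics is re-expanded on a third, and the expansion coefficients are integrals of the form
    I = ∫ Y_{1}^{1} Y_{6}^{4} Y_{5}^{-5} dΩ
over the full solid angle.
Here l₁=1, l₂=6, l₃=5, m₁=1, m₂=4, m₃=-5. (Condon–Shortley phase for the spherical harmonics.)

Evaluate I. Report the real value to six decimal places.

m-sum 0 ✓  L=12 even ✓  5≤5≤7 ✓
Π(2lᵢ+1) = 3×13×11 = 429
triangle coeff Δ(1,6,5) = 1/858
Σ_t [1,1]: t=1:−1/14400 = -1/14400
(3j)²=6/143 [(1 6 5; 0 0 0)], sign=+1
Σ_t [0,0]: t=0:+1/7257600 = 1/7257600
(3j)²=1/858 [(1 6 5; 1 4 -5)], sign=+1
⇒ 4πI² = 3/143
I = (+1)√(3/143/(4π)) = 0.04085899

0.040859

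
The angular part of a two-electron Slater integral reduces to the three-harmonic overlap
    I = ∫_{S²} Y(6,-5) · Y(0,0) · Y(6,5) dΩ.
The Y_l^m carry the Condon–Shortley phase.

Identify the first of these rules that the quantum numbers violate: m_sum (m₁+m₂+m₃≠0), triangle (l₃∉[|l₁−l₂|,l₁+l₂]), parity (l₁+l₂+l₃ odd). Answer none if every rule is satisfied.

none

azimuthal sum: -5 + 0 + 5 = 0  ✓
6 ≤ 6 ≤ 6 (triangle on l)  ✓
L = 6 + 0 + 6 = 12 (even)  ✓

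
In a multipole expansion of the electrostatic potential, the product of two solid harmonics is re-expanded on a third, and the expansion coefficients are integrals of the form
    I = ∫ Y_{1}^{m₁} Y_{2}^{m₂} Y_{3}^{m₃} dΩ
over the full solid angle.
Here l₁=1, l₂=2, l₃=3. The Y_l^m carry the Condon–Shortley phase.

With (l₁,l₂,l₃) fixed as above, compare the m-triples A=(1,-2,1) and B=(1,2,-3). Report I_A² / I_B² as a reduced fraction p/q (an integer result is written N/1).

1/15

l's match ⇒ only the (l;m) 3-j factors differ between A and B.
A: triangle coeff Δ(1,2,3) = 1/105; Σ_t [0,0]: t=0:+1/48 = 1/48; (3j)²=1/105 [(1 2 3; 1 -2 1)], sign=+1
B: triangle coeff Δ(1,2,3) = 1/105; Σ_t [0,0]: t=0:+1/48 = 1/48; (3j)²=1/7 [(1 2 3; 1 2 -3)], sign=+1
I_A²/I_B² = (1/105)/(1/7) = 1/15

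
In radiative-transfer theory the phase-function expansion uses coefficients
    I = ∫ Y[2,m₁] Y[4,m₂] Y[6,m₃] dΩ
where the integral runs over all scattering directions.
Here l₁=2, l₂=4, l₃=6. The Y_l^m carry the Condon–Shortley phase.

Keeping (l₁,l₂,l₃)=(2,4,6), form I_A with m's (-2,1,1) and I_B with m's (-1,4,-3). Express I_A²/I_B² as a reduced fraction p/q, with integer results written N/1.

Shared (l₁,l₂,l₃)=(2,4,6): N and (l;000)² cancel in I_A²/I_B².
A: Δ = 0!·4!·8!/13! = 1/6435; Racah Σ t=0..0: t=0:+1/17280 = 1/17280; ⇒ 3j(2 4 6; -2 1 1)² = 7/1287, sgn -1
B: Δ = 0!·4!·8!/13! = 1/6435; Racah Σ t=0..0: t=0:+1/241920 = 1/241920; ⇒ 3j(2 4 6; -1 4 -3)² = 1/715, sgn -1
I_A²/I_B² = (7/1287)/(1/715) = 35/9

35/9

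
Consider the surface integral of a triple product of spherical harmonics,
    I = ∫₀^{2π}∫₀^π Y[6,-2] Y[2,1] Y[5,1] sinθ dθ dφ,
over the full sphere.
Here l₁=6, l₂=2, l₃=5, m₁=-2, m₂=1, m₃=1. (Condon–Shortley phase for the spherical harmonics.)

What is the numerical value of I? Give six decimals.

0.000000

l₁+l₂+l₃=13 is odd: 3j(l;000)=0 ⇒ I=0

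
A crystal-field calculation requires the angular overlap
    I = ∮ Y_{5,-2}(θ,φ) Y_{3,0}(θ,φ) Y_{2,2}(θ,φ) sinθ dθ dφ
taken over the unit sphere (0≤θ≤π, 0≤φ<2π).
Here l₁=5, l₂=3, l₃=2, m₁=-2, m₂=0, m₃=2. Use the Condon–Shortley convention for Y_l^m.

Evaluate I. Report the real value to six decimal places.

Checks pass: Σm=0; 10 even; l₃=2∈[2,8].
(2·5+1)(2·3+1)(2·2+1) = 385
Δ: 6! 4! 0! / 11! → 1/2310
sum: t=3:−1/144 = -1/144
3j²(5 3 2; 0 0 0) = Δ·Π!·Σ² = 10/231  (sign -1)
sum: t=3:−1/864 = -1/864
3j²(5 3 2; -2 0 2) = Δ·Π!·Σ² = 1/66  (sign -1)
combine: 4πI² = 385·10/231·1/66 = 25/99
take √, sign +1: I = 0.14175797

0.141758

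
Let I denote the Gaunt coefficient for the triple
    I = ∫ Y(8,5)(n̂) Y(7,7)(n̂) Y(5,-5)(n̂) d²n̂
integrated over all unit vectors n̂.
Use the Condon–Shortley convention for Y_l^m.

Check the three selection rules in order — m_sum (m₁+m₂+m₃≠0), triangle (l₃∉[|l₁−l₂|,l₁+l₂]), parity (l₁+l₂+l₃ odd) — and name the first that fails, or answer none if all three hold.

m_sum

Σmᵢ = 7  ✗
l₃∈[|l₁−l₂|,l₁+l₂]=[1,15], have l₃=5
Σlᵢ = 20 ⇒ even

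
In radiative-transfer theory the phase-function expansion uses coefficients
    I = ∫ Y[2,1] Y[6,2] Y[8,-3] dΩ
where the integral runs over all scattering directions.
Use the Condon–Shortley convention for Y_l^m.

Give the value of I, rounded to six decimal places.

m-sum 0 ✓  L=16 even ✓  4≤8≤8 ✓
Π(2lᵢ+1) = 5×13×17 = 1105
triangle coeff Δ(2,6,8) = 1/30940
Σ_t [0,0]: t=0:+1/2073600 = 1/2073600
(3j)²=28/1105 [(2 6 8; 0 0 0)], sign=+1
Σ_t [0,0]: t=0:+1/5806080 = 1/5806080
(3j)²=165/6188 [(2 6 8; 1 2 -3)], sign=-1
⇒ 4πI² = 165/221
I = (-1)√(165/221/(4π)) = -0.24374791

-0.243748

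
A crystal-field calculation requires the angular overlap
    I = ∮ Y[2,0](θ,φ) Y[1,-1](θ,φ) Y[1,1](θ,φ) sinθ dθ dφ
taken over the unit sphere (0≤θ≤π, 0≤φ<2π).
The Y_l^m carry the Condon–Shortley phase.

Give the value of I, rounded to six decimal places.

0.126157

m-sum 0 ✓  L=4 even ✓  1≤1≤3 ✓
Π(2lᵢ+1) = 5×3×3 = 45
triangle coeff Δ(2,1,1) = 1/30
Σ_t [1,1]: t=1:−1/1 = -1/1
(3j)²=2/15 [(2 1 1; 0 0 0)], sign=+1
Σ_t [0,0]: t=0:+1/4 = 1/4
(3j)²=1/30 [(2 1 1; 0 -1 1)], sign=+1
⇒ 4πI² = 1/5
I = (+1)√(1/5/(4π)) = 0.12615663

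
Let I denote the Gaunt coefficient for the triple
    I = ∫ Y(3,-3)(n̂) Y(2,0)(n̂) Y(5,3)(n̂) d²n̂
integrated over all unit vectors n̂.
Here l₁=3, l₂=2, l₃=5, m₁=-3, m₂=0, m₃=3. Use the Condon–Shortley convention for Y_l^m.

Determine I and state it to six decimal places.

Checks pass: Σm=0; 10 even; l₃=5∈[1,5].
(2·3+1)(2·2+1)(2·5+1) = 385
Δ: 0! 6! 4! / 11! → 1/2310
sum: t=0:+1/144 = 1/144
3j²(3 2 5; 0 0 0) = Δ·Π!·Σ² = 10/231  (sign -1)
sum: t=0:+1/2880 = 1/2880
3j²(3 2 5; -3 0 3) = Δ·Π!·Σ² = 2/165  (sign +1)
combine: 4πI² = 385·10/231·2/165 = 20/99
take √, sign -1: I = -0.12679218

-0.126792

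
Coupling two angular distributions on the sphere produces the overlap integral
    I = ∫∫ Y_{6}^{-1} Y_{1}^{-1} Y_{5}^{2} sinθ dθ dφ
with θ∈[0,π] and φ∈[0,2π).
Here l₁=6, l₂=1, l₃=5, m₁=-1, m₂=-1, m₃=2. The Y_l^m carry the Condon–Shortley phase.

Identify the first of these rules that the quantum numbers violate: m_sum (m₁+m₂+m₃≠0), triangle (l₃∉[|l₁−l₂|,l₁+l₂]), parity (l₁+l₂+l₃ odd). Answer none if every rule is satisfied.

none

m₁+m₂+m₃ = -1 − 1 + 2 = 0  ✓
triangle: |6−1|=5 ≤ l₃=5 ≤ 6+1=7  ✓
parity: l₁+l₂+l₃ = 12 is even  ✓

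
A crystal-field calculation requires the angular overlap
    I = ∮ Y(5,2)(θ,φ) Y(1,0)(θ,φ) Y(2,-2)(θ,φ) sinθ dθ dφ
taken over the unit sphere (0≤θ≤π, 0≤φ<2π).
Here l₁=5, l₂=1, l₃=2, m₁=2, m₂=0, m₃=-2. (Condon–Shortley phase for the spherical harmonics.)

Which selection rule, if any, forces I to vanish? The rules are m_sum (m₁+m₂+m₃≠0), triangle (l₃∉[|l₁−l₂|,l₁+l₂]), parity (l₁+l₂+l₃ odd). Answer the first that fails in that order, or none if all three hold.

triangle

azimuthal sum: 2 + 0 − 2 = 0  ✓
4 ≤ 2 ≤ 6 (triangle on l)  ✗
L = 5 + 1 + 2 = 8 (even)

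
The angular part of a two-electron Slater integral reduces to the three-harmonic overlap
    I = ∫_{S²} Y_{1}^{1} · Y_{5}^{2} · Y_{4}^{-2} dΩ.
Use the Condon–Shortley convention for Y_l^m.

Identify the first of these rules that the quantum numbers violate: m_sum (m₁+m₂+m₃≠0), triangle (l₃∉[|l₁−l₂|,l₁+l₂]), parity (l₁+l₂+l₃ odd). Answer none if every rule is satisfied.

Σmᵢ = 1  ✗
l₃∈[|l₁−l₂|,l₁+l₂]=[4,6], have l₃=4
Σlᵢ = 10 ⇒ even

m_sum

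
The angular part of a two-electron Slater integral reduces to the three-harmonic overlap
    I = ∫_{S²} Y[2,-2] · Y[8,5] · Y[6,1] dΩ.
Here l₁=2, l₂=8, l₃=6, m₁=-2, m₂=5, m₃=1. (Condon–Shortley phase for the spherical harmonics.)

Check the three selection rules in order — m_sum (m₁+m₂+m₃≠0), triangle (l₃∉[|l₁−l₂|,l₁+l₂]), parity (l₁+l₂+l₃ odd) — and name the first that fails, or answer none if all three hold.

Σmᵢ = 4  ✗
l₃∈[|l₁−l₂|,l₁+l₂]=[6,10], have l₃=6
Σlᵢ = 16 ⇒ even

m_sum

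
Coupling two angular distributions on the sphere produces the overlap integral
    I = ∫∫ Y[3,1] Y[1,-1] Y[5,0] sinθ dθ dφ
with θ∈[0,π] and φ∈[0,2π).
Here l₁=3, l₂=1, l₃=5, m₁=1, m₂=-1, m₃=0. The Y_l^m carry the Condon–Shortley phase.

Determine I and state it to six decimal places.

0.000000

triangle: need 2≤l₃≤4, have 5; I=0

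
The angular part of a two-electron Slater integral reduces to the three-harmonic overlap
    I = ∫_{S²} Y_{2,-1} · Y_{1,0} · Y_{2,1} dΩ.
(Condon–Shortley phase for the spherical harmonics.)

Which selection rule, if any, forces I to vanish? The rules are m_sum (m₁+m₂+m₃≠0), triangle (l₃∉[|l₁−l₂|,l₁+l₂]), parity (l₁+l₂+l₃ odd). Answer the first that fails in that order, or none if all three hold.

parity

Σmᵢ = 0  ✓
l₃∈[|l₁−l₂|,l₁+l₂]=[1,3], have l₃=2  ✓
Σlᵢ = 5 ⇒ odd  ✗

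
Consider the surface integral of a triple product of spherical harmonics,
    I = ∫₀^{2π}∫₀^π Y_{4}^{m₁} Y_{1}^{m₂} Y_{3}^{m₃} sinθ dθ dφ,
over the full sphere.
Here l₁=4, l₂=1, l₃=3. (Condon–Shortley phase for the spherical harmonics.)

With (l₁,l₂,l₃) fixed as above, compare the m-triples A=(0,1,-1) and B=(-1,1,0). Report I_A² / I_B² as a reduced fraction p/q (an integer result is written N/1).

Shared (l₁,l₂,l₃)=(4,1,3): N and (l;000)² cancel in I_A²/I_B².
A: Δ = 2!·6!·0!/9! = 1/252; Racah Σ t=2..2: t=2:+1/96 = 1/96; ⇒ 3j(4 1 3; 0 1 -1)² = 1/42, sgn +1
B: Δ = 2!·6!·0!/9! = 1/252; Racah Σ t=2..2: t=2:+1/72 = 1/72; ⇒ 3j(4 1 3; -1 1 0)² = 5/126, sgn -1
I_A²/I_B² = (1/42)/(5/126) = 3/5

3/5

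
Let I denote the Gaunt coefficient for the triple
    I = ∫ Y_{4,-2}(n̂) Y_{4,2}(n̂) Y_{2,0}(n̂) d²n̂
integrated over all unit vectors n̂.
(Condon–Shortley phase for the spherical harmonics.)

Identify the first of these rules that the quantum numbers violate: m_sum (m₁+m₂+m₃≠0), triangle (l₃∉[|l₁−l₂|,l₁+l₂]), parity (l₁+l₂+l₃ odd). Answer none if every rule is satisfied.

none

Σmᵢ = 0  ✓
l₃∈[|l₁−l₂|,l₁+l₂]=[0,8], have l₃=2  ✓
Σlᵢ = 10 ⇒ even  ✓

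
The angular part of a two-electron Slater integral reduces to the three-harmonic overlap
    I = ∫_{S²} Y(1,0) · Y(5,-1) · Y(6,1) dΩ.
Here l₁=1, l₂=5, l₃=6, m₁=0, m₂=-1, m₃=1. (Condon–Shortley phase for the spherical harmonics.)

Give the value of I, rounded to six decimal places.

Rules hold: Σm=0, L=12 even, 4≤6≤6.
N = 3·11·13 = 429
Δ = 0!·2!·10!/13! = 1/858
Racah Σ t=0..0: t=0:+1/14400 = 1/14400
⇒ 3j(1 5 6; 0 0 0)² = 6/143, sgn +1
Racah Σ t=0..0: t=0:+1/17280 = 1/17280
⇒ 3j(1 5 6; 0 -1 1)² = 35/858, sgn -1
4πI² = N·(3j₀)²·(3jₘ)² = 105/143
I = -1·√(0.734266/4π) = -0.24172507

-0.241725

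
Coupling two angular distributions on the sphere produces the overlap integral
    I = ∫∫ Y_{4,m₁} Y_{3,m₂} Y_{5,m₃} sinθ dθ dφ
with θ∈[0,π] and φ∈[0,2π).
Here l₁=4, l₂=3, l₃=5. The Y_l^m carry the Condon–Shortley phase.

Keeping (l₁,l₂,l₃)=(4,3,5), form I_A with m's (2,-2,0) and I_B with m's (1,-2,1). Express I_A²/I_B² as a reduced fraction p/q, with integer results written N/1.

192/125

Shared (l₁,l₂,l₃)=(4,3,5): N and (l;000)² cancel in I_A²/I_B².
A: Δ = 2!·6!·4!/13! = 1/180180; Racah Σ t=0..1: t=0:+1/576 t=1:−1/2880 = 1/720; ⇒ 3j(4 3 5; 2 -2 0)² = 80/3003, sgn -1
B: Δ = 2!·6!·4!/13! = 1/180180; Racah Σ t=0..1: t=0:+1/432 t=1:−1/1152 = 5/3456; ⇒ 3j(4 3 5; 1 -2 1)² = 625/36036, sgn +1
I_A²/I_B² = (80/3003)/(625/36036) = 192/125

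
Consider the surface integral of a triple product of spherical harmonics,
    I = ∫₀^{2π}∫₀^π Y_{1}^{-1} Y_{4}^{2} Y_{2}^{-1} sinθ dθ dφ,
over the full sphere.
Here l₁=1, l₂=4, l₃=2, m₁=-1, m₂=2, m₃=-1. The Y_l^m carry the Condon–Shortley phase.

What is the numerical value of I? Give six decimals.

|1−4|≤2≤1+4 violated ⇒ I = 0

0.000000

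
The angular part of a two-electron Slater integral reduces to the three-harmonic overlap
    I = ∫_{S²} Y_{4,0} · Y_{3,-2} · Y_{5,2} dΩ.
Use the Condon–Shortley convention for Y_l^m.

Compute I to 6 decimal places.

-0.065427

Rules hold: Σm=0, L=12 even, 1≤5≤7.
N = 9·7·11 = 693
Δ = 2!·6!·4!/13! = 1/180180
Racah Σ t=0..2: t=0:+1/576 t=1:−1/144 t=2:+1/576 = -1/288
⇒ 3j(4 3 5; 0 0 0)² = 20/1001, sgn +1
Racah Σ t=0..1: t=0:+1/576 t=1:−1/864 = 1/1728
⇒ 3j(4 3 5; 0 -2 2)² = 5/1287, sgn -1
4πI² = N·(3j₀)²·(3jₘ)² = 100/1859
I = -1·√(0.0537924/4π) = -0.06542675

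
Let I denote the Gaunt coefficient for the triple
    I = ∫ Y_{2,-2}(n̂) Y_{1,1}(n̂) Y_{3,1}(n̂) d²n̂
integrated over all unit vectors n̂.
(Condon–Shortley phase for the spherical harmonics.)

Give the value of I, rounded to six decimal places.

-0.082589

m-sum 0 ✓  L=6 even ✓  1≤3≤3 ✓
Π(2lᵢ+1) = 5×3×7 = 105
triangle coeff Δ(2,1,3) = 1/105
Σ_t [0,0]: t=0:+1/4 = 1/4
(3j)²=3/35 [(2 1 3; 0 0 0)], sign=-1
Σ_t [0,0]: t=0:+1/48 = 1/48
(3j)²=1/105 [(2 1 3; -2 1 1)], sign=+1
⇒ 4πI² = 3/35
I = (-1)√(3/35/(4π)) = -0.08258890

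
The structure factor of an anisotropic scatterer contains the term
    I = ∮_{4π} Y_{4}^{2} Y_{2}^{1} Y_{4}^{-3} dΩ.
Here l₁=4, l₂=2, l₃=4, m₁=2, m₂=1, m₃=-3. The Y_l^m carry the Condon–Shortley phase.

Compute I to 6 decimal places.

m-sum 0 ✓  L=10 even ✓  2≤4≤6 ✓
Π(2lᵢ+1) = 9×5×9 = 405
triangle coeff Δ(4,2,4) = 1/13860
Σ_t [0,2]: t=0:+1/192 t=1:−1/36 t=2:+1/192 = -5/288
(3j)²=20/693 [(4 2 4; 0 0 0)], sign=-1
Σ_t [1,2]: t=1:−1/240 t=2:+1/1440 = -1/288
(3j)²=5/132 [(4 2 4; 2 1 -3)], sign=+1
⇒ 4πI² = 375/847
I = (-1)√(375/847/(4π)) = -0.18770204

-0.187702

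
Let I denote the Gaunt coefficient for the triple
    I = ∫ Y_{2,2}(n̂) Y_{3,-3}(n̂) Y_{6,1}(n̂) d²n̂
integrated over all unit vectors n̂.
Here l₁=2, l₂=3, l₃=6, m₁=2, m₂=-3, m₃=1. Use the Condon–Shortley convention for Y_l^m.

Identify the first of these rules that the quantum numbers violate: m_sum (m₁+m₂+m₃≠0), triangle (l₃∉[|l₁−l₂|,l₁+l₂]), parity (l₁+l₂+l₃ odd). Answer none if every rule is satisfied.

Σmᵢ = 0  ✓
l₃∈[|l₁−l₂|,l₁+l₂]=[1,5], have l₃=6  ✗
Σlᵢ = 11 ⇒ odd

triangle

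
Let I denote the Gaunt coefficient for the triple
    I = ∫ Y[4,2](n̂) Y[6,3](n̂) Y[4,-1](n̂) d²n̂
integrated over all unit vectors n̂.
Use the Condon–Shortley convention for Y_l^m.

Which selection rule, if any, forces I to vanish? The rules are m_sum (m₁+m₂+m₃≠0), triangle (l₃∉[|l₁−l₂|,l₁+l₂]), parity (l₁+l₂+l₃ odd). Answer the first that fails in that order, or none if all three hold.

m_sum

Σmᵢ = 4  ✗
l₃∈[|l₁−l₂|,l₁+l₂]=[2,10], have l₃=4
Σlᵢ = 14 ⇒ even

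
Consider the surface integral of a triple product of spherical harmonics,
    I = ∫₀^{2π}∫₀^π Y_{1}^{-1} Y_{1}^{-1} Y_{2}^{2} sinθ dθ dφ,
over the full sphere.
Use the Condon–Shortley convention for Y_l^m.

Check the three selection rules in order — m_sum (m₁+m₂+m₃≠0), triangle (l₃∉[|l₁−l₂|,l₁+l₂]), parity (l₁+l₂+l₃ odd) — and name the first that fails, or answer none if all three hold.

azimuthal sum: -1 − 1 + 2 = 0  ✓
0 ≤ 2 ≤ 2 (triangle on l)  ✓
L = 1 + 1 + 2 = 4 (even)  ✓

none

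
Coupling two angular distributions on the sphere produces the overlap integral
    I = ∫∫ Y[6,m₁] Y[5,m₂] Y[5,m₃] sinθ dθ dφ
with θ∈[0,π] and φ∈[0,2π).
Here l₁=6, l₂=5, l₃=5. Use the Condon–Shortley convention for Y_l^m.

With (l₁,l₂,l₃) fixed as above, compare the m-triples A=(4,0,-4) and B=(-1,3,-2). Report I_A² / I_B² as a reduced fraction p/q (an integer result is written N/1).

Same 6,5,5: normalisation and zero-m 3j drop out of the ratio.
A: Δ: 6! 6! 4! / 17! → 1/28588560; sum: t=1:−1/345600 t=2:+1/207360 = 1/518400; 3j²(6 5 5; 4 0 -4) = Δ·Π!·Σ² = 12/2431  (sign -1)
B: Δ: 6! 6! 4! / 17! → 1/28588560; sum: t=4:+1/41472 t=5:−1/34560 t=6:+1/345600 = -1/518400; 3j²(6 5 5; -1 3 -2) = Δ·Π!·Σ² = 7/36465  (sign +1)
I_A²/I_B² = (12/2431)/(7/36465) = 180/7

180/7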